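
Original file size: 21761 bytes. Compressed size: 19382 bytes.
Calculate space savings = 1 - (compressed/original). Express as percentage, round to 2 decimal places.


ratio = compressed/original = 19382/21761 = 0.890676
savings = 1 - ratio = 1 - 0.890676 = 0.109324
as a percentage: 0.109324 * 100 = 10.93%

Space savings = 1 - 19382/21761 = 10.93%


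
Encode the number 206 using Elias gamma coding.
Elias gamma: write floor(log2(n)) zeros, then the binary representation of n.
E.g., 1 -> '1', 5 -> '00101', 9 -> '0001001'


num_bits = floor(log2(206)) + 1 = 8
leading_zeros = num_bits - 1 = 7
binary(206) = 11001110

Elias gamma(206) = '0000000' + '11001110' = 000000011001110 (15 bits)


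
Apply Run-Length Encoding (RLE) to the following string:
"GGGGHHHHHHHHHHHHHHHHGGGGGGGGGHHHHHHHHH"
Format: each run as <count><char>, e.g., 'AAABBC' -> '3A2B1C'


Scanning runs left to right:
  i=0: run of 'G' x 4 -> '4G'
  i=4: run of 'H' x 16 -> '16H'
  i=20: run of 'G' x 9 -> '9G'
  i=29: run of 'H' x 9 -> '9H'

RLE = 4G16H9G9H


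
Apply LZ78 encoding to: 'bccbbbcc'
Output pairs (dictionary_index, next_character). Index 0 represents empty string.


LZ78 encoding steps:
Dictionary: {0: ''}
Step 1: w='' (idx 0), next='b' -> output (0, 'b'), add 'b' as idx 1
Step 2: w='' (idx 0), next='c' -> output (0, 'c'), add 'c' as idx 2
Step 3: w='c' (idx 2), next='b' -> output (2, 'b'), add 'cb' as idx 3
Step 4: w='b' (idx 1), next='b' -> output (1, 'b'), add 'bb' as idx 4
Step 5: w='c' (idx 2), next='c' -> output (2, 'c'), add 'cc' as idx 5


Encoded: [(0, 'b'), (0, 'c'), (2, 'b'), (1, 'b'), (2, 'c')]


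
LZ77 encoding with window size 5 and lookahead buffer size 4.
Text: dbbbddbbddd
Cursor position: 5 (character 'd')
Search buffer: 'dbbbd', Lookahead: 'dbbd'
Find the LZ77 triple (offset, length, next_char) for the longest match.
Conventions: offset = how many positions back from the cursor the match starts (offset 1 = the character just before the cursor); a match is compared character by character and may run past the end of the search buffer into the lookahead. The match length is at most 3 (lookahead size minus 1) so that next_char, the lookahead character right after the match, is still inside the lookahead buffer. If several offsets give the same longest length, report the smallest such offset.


Try each offset into the search buffer:
  offset=1 (pos 4, char 'd'): match length 1
  offset=2 (pos 3, char 'b'): match length 0
  offset=3 (pos 2, char 'b'): match length 0
  offset=4 (pos 1, char 'b'): match length 0
  offset=5 (pos 0, char 'd'): match length 3
Longest match has length 3 at offset 5.
next_char = character at position 5 + 3 = 8 -> 'd'

Best match: offset=5, length=3 (matching 'dbb' starting at position 0)
LZ77 triple: (5, 3, 'd')


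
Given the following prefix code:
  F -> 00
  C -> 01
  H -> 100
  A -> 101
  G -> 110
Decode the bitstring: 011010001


Decoding step by step:
Bits 01 -> C
Bits 101 -> A
Bits 00 -> F
Bits 01 -> C


Decoded message: CAFC


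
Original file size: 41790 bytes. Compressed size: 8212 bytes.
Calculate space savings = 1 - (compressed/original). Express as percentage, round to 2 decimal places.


ratio = compressed/original = 8212/41790 = 0.196506
savings = 1 - ratio = 1 - 0.196506 = 0.803494
as a percentage: 0.803494 * 100 = 80.35%

Space savings = 1 - 8212/41790 = 80.35%


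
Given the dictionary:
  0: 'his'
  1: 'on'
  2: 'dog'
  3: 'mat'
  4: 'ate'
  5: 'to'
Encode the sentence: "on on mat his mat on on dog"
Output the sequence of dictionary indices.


Look up each word in the dictionary:
  'on' -> 1
  'on' -> 1
  'mat' -> 3
  'his' -> 0
  'mat' -> 3
  'on' -> 1
  'on' -> 1
  'dog' -> 2

Encoded: [1, 1, 3, 0, 3, 1, 1, 2]


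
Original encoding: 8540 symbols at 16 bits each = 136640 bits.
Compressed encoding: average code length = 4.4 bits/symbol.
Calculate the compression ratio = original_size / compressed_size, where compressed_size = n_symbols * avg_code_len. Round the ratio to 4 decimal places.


original_size = n_symbols * orig_bits = 8540 * 16 = 136640 bits
compressed_size = n_symbols * avg_code_len = 8540 * 4.4 = 37576.0 bits
ratio = original_size / compressed_size = 136640 / 37576.0 = 3.6364

Compression ratio = 3.6364


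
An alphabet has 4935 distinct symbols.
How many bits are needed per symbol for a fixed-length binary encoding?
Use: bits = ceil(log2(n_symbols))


log2(4935) = 12.2688
Bracket: 2^12 = 4096 < 4935 <= 2^13 = 8192
So ceil(log2(4935)) = 13

bits = ceil(log2(4935)) = ceil(12.2688) = 13 bits


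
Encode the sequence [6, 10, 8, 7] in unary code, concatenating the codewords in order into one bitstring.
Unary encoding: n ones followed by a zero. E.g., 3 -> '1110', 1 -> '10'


Encode each number as n ones followed by a terminating 0:
  6 -> 1111110 (7 bits)
  10 -> 11111111110 (11 bits)
  8 -> 111111110 (9 bits)
  7 -> 11111110 (8 bits)
Total length = 7 + 11 + 9 + 8 = 35 bits.

Unary([6, 10, 8, 7]) = 11111101111111111011111111011111110 (35 bits)


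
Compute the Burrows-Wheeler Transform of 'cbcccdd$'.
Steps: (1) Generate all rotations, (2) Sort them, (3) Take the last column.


Rotations (sorted):
  0: $cbcccdd -> last char: d
  1: bcccdd$c -> last char: c
  2: cbcccdd$ -> last char: $
  3: cccdd$cb -> last char: b
  4: ccdd$cbc -> last char: c
  5: cdd$cbcc -> last char: c
  6: d$cbcccd -> last char: d
  7: dd$cbccc -> last char: c


BWT = dc$bccdc


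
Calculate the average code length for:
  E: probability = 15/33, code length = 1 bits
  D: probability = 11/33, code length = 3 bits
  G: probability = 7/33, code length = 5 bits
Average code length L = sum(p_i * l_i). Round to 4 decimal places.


Weighted contributions p_i * l_i:
  E: (15/33) * 1 = 15/33
  D: (11/33) * 3 = 33/33
  G: (7/33) * 5 = 35/33
Sum = (15 + 33 + 35)/33 = 83/33

L = 83/33 = 2.5152 bits/symbol


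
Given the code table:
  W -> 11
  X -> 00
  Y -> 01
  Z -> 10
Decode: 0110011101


Decoding:
01 -> Y
10 -> Z
01 -> Y
11 -> W
01 -> Y


Result: YZYWY


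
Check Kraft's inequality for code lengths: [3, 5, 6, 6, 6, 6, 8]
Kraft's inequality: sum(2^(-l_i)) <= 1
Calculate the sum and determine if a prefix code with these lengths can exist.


Sum = 2^(-3) + 2^(-5) + 2^(-6) + 2^(-6) + 2^(-6) + 2^(-6) + 2^(-8)
    = 0.125 + 0.03125 + 0.015625 + 0.015625 + 0.015625 + 0.015625 + 0.00390625
    = 57/256 = 0.22265625
Since 0.22265625 <= 1, Kraft's inequality IS satisfied.
A prefix code with these lengths CAN exist.

Kraft sum = 0.22265625. Satisfied.


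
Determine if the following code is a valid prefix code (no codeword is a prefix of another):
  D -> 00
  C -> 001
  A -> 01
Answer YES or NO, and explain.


Checking each pair (does one codeword prefix another?):
  D='00' vs C='001': prefix -- VIOLATION

NO -- this is NOT a valid prefix code. D (00) is a prefix of C (001).


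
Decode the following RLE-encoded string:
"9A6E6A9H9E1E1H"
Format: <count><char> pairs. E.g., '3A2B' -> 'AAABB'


Expanding each <count><char> pair:
  9A -> 'AAAAAAAAA'
  6E -> 'EEEEEE'
  6A -> 'AAAAAA'
  9H -> 'HHHHHHHHH'
  9E -> 'EEEEEEEEE'
  1E -> 'E'
  1H -> 'H'

Decoded = AAAAAAAAAEEEEEEAAAAAAHHHHHHHHHEEEEEEEEEEH


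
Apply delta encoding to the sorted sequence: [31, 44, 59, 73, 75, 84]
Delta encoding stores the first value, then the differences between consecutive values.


First value: 31
Deltas:
  44 - 31 = 13
  59 - 44 = 15
  73 - 59 = 14
  75 - 73 = 2
  84 - 75 = 9


Delta encoded: [31, 13, 15, 14, 2, 9]


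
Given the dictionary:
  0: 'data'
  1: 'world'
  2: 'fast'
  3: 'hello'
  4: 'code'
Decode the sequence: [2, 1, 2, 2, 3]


Look up each index in the dictionary:
  2 -> 'fast'
  1 -> 'world'
  2 -> 'fast'
  2 -> 'fast'
  3 -> 'hello'

Decoded: "fast world fast fast hello"


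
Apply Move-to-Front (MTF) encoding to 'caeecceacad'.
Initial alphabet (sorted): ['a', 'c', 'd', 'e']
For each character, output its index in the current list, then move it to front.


MTF encoding:
'c': index 1 in ['a', 'c', 'd', 'e'] -> ['c', 'a', 'd', 'e']
'a': index 1 in ['c', 'a', 'd', 'e'] -> ['a', 'c', 'd', 'e']
'e': index 3 in ['a', 'c', 'd', 'e'] -> ['e', 'a', 'c', 'd']
'e': index 0 in ['e', 'a', 'c', 'd'] -> ['e', 'a', 'c', 'd']
'c': index 2 in ['e', 'a', 'c', 'd'] -> ['c', 'e', 'a', 'd']
'c': index 0 in ['c', 'e', 'a', 'd'] -> ['c', 'e', 'a', 'd']
'e': index 1 in ['c', 'e', 'a', 'd'] -> ['e', 'c', 'a', 'd']
'a': index 2 in ['e', 'c', 'a', 'd'] -> ['a', 'e', 'c', 'd']
'c': index 2 in ['a', 'e', 'c', 'd'] -> ['c', 'a', 'e', 'd']
'a': index 1 in ['c', 'a', 'e', 'd'] -> ['a', 'c', 'e', 'd']
'd': index 3 in ['a', 'c', 'e', 'd'] -> ['d', 'a', 'c', 'e']


Output: [1, 1, 3, 0, 2, 0, 1, 2, 2, 1, 3]


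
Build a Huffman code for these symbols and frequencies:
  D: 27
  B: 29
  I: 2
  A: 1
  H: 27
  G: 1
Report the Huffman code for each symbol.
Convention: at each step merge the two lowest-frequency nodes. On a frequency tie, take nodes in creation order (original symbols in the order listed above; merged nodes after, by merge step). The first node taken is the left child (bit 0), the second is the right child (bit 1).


Huffman tree construction:
Step 1: Merge A(1) + G(1) = 2
Step 2: Merge I(2) + (A+G)(2) = 4
Step 3: Merge (I+(A+G))(4) + D(27) = 31
Step 4: Merge H(27) + B(29) = 56
Step 5: Merge ((I+(A+G))+D)(31) + (H+B)(56) = 87
Read each symbol's code off the tree from the root (left child = 0, right child = 1).

Codes:
  D: 01 (length 2)
  B: 11 (length 2)
  I: 000 (length 3)
  A: 0010 (length 4)
  H: 10 (length 2)
  G: 0011 (length 4)
Average code length: 180/87 = 2.0690 bits/symbol


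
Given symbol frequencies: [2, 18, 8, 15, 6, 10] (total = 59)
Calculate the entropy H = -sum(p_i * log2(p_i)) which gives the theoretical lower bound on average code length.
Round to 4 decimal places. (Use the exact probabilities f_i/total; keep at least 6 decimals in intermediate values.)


Per-symbol terms -p_i * log2(p_i) with p_i = f_i/59:
  p = 2/59 = 0.033898: log2(p) = -4.882643, -p*log2(p) = 0.165513
  p = 18/59 = 0.305085: log2(p) = -1.712718, -p*log2(p) = 0.522524
  p = 8/59 = 0.135593: log2(p) = -2.882643, -p*log2(p) = 0.390867
  p = 15/59 = 0.254237: log2(p) = -1.975752, -p*log2(p) = 0.502310
  p = 6/59 = 0.101695: log2(p) = -3.297681, -p*log2(p) = 0.335357
  p = 10/59 = 0.169492: log2(p) = -2.560715, -p*log2(p) = 0.434019
H = 0.165513 + 0.522524 + 0.390867 + 0.502310 + 0.335357 + 0.434019 = 2.350590

H = 2.3506 bits/symbol


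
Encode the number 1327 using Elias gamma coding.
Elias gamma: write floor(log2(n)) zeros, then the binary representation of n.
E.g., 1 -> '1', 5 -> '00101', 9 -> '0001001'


num_bits = floor(log2(1327)) + 1 = 11
leading_zeros = num_bits - 1 = 10
binary(1327) = 10100101111

Elias gamma(1327) = '0000000000' + '10100101111' = 000000000010100101111 (21 bits)


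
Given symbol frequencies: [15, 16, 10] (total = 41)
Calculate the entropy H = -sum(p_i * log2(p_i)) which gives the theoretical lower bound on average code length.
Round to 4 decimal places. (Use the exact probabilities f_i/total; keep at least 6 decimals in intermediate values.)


Per-symbol terms -p_i * log2(p_i) with p_i = f_i/41:
  p = 15/41 = 0.365854: log2(p) = -1.450661, -p*log2(p) = 0.530730
  p = 16/41 = 0.390244: log2(p) = -1.357552, -p*log2(p) = 0.529776
  p = 10/41 = 0.243902: log2(p) = -2.035624, -p*log2(p) = 0.496494
H = 0.530730 + 0.529776 + 0.496494 = 1.557000

H = 1.557 bits/symbol


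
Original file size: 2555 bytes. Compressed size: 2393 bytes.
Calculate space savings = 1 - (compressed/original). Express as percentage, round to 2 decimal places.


ratio = compressed/original = 2393/2555 = 0.936595
savings = 1 - ratio = 1 - 0.936595 = 0.063405
as a percentage: 0.063405 * 100 = 6.34%

Space savings = 1 - 2393/2555 = 6.34%


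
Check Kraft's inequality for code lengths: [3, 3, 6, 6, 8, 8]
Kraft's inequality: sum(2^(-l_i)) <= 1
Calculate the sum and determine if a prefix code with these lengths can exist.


Sum = 2^(-3) + 2^(-3) + 2^(-6) + 2^(-6) + 2^(-8) + 2^(-8)
    = 0.125 + 0.125 + 0.015625 + 0.015625 + 0.00390625 + 0.00390625
    = 74/256 = 0.2890625
Since 0.2890625 <= 1, Kraft's inequality IS satisfied.
A prefix code with these lengths CAN exist.

Kraft sum = 0.2890625. Satisfied.


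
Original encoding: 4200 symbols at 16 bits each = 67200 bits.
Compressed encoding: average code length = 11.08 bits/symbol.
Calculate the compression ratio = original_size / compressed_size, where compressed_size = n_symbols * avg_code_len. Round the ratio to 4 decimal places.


original_size = n_symbols * orig_bits = 4200 * 16 = 67200 bits
compressed_size = n_symbols * avg_code_len = 4200 * 11.08 = 46536.0 bits
ratio = original_size / compressed_size = 67200 / 46536.0 = 1.444

Compression ratio = 1.444


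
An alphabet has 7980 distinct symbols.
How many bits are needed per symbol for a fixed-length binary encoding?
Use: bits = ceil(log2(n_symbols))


log2(7980) = 12.9622
Bracket: 2^12 = 4096 < 7980 <= 2^13 = 8192
So ceil(log2(7980)) = 13

bits = ceil(log2(7980)) = ceil(12.9622) = 13 bits


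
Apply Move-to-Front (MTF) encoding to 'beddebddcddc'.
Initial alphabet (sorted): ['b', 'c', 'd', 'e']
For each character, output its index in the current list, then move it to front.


MTF encoding:
'b': index 0 in ['b', 'c', 'd', 'e'] -> ['b', 'c', 'd', 'e']
'e': index 3 in ['b', 'c', 'd', 'e'] -> ['e', 'b', 'c', 'd']
'd': index 3 in ['e', 'b', 'c', 'd'] -> ['d', 'e', 'b', 'c']
'd': index 0 in ['d', 'e', 'b', 'c'] -> ['d', 'e', 'b', 'c']
'e': index 1 in ['d', 'e', 'b', 'c'] -> ['e', 'd', 'b', 'c']
'b': index 2 in ['e', 'd', 'b', 'c'] -> ['b', 'e', 'd', 'c']
'd': index 2 in ['b', 'e', 'd', 'c'] -> ['d', 'b', 'e', 'c']
'd': index 0 in ['d', 'b', 'e', 'c'] -> ['d', 'b', 'e', 'c']
'c': index 3 in ['d', 'b', 'e', 'c'] -> ['c', 'd', 'b', 'e']
'd': index 1 in ['c', 'd', 'b', 'e'] -> ['d', 'c', 'b', 'e']
'd': index 0 in ['d', 'c', 'b', 'e'] -> ['d', 'c', 'b', 'e']
'c': index 1 in ['d', 'c', 'b', 'e'] -> ['c', 'd', 'b', 'e']


Output: [0, 3, 3, 0, 1, 2, 2, 0, 3, 1, 0, 1]


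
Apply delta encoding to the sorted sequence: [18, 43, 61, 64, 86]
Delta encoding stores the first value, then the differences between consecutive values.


First value: 18
Deltas:
  43 - 18 = 25
  61 - 43 = 18
  64 - 61 = 3
  86 - 64 = 22


Delta encoded: [18, 25, 18, 3, 22]


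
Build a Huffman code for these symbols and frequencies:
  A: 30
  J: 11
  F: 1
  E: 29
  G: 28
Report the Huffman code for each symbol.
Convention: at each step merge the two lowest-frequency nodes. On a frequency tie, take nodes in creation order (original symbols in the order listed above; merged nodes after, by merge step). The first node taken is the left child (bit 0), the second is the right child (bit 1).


Huffman tree construction:
Step 1: Merge F(1) + J(11) = 12
Step 2: Merge (F+J)(12) + G(28) = 40
Step 3: Merge E(29) + A(30) = 59
Step 4: Merge ((F+J)+G)(40) + (E+A)(59) = 99
Read each symbol's code off the tree from the root (left child = 0, right child = 1).

Codes:
  A: 11 (length 2)
  J: 001 (length 3)
  F: 000 (length 3)
  E: 10 (length 2)
  G: 01 (length 2)
Average code length: 210/99 = 2.1212 bits/symbol


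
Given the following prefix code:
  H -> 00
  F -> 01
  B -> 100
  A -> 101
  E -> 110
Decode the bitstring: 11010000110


Decoding step by step:
Bits 110 -> E
Bits 100 -> B
Bits 00 -> H
Bits 110 -> E


Decoded message: EBHE


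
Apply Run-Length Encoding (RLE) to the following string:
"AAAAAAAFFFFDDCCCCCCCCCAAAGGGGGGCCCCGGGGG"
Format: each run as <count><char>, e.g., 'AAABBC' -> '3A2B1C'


Scanning runs left to right:
  i=0: run of 'A' x 7 -> '7A'
  i=7: run of 'F' x 4 -> '4F'
  i=11: run of 'D' x 2 -> '2D'
  i=13: run of 'C' x 9 -> '9C'
  i=22: run of 'A' x 3 -> '3A'
  i=25: run of 'G' x 6 -> '6G'
  i=31: run of 'C' x 4 -> '4C'
  i=35: run of 'G' x 5 -> '5G'

RLE = 7A4F2D9C3A6G4C5G


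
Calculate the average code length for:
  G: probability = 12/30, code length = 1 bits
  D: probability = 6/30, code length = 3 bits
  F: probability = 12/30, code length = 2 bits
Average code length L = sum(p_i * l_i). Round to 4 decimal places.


Weighted contributions p_i * l_i:
  G: (12/30) * 1 = 12/30
  D: (6/30) * 3 = 18/30
  F: (12/30) * 2 = 24/30
Sum = (12 + 18 + 24)/30 = 54/30

L = 54/30 = 1.8000 bits/symbol


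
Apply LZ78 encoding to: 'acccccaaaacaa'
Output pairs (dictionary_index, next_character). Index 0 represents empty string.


LZ78 encoding steps:
Dictionary: {0: ''}
Step 1: w='' (idx 0), next='a' -> output (0, 'a'), add 'a' as idx 1
Step 2: w='' (idx 0), next='c' -> output (0, 'c'), add 'c' as idx 2
Step 3: w='c' (idx 2), next='c' -> output (2, 'c'), add 'cc' as idx 3
Step 4: w='cc' (idx 3), next='a' -> output (3, 'a'), add 'cca' as idx 4
Step 5: w='a' (idx 1), next='a' -> output (1, 'a'), add 'aa' as idx 5
Step 6: w='a' (idx 1), next='c' -> output (1, 'c'), add 'ac' as idx 6
Step 7: w='aa' (idx 5), end of input -> output (5, '')


Encoded: [(0, 'a'), (0, 'c'), (2, 'c'), (3, 'a'), (1, 'a'), (1, 'c'), (5, '')]


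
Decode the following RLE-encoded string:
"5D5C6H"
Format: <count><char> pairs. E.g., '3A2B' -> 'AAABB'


Expanding each <count><char> pair:
  5D -> 'DDDDD'
  5C -> 'CCCCC'
  6H -> 'HHHHHH'

Decoded = DDDDDCCCCCHHHHHH


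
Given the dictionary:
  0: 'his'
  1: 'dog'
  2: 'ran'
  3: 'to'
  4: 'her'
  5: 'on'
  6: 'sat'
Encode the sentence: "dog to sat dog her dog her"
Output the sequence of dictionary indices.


Look up each word in the dictionary:
  'dog' -> 1
  'to' -> 3
  'sat' -> 6
  'dog' -> 1
  'her' -> 4
  'dog' -> 1
  'her' -> 4

Encoded: [1, 3, 6, 1, 4, 1, 4]


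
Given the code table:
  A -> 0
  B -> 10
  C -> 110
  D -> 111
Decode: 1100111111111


Decoding:
110 -> C
0 -> A
111 -> D
111 -> D
111 -> D


Result: CADDD


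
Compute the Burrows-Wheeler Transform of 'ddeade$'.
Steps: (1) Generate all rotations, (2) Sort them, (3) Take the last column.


Rotations (sorted):
  0: $ddeade -> last char: e
  1: ade$dde -> last char: e
  2: ddeade$ -> last char: $
  3: de$ddea -> last char: a
  4: deade$d -> last char: d
  5: e$ddead -> last char: d
  6: eade$dd -> last char: d


BWT = ee$addd


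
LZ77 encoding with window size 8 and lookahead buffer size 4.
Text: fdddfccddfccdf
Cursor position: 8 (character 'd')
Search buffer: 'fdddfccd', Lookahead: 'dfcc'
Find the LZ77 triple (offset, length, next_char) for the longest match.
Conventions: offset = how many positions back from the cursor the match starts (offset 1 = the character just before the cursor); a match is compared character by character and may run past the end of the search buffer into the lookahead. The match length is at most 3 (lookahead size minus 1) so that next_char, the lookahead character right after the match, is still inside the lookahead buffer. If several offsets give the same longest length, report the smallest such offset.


Try each offset into the search buffer:
  offset=1 (pos 7, char 'd'): match length 1
  offset=2 (pos 6, char 'c'): match length 0
  offset=3 (pos 5, char 'c'): match length 0
  offset=4 (pos 4, char 'f'): match length 0
  offset=5 (pos 3, char 'd'): match length 3
  offset=6 (pos 2, char 'd'): match length 1
  offset=7 (pos 1, char 'd'): match length 1
  offset=8 (pos 0, char 'f'): match length 0
Longest match has length 3 at offset 5.
next_char = character at position 8 + 3 = 11 -> 'c'

Best match: offset=5, length=3 (matching 'dfc' starting at position 3)
LZ77 triple: (5, 3, 'c')


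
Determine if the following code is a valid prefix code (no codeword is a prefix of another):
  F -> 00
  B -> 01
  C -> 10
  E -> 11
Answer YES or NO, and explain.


Checking each pair (does one codeword prefix another?):
  F='00' vs B='01': no prefix
  F='00' vs C='10': no prefix
  F='00' vs E='11': no prefix
  B='01' vs F='00': no prefix
  B='01' vs C='10': no prefix
  B='01' vs E='11': no prefix
  C='10' vs F='00': no prefix
  C='10' vs B='01': no prefix
  C='10' vs E='11': no prefix
  E='11' vs F='00': no prefix
  E='11' vs B='01': no prefix
  E='11' vs C='10': no prefix
No violation found over all pairs.

YES -- this is a valid prefix code. No codeword is a prefix of any other codeword.


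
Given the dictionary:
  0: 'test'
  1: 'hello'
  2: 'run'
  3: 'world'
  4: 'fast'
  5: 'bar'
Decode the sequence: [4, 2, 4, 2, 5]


Look up each index in the dictionary:
  4 -> 'fast'
  2 -> 'run'
  4 -> 'fast'
  2 -> 'run'
  5 -> 'bar'

Decoded: "fast run fast run bar"


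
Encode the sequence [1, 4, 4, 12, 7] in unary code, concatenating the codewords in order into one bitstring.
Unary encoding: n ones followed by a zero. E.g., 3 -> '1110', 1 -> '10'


Encode each number as n ones followed by a terminating 0:
  1 -> 10 (2 bits)
  4 -> 11110 (5 bits)
  4 -> 11110 (5 bits)
  12 -> 1111111111110 (13 bits)
  7 -> 11111110 (8 bits)
Total length = 2 + 5 + 5 + 13 + 8 = 33 bits.

Unary([1, 4, 4, 12, 7]) = 101111011110111111111111011111110 (33 bits)


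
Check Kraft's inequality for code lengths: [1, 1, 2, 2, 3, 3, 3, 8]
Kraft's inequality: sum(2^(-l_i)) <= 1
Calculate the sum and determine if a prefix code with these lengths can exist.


Sum = 2^(-1) + 2^(-1) + 2^(-2) + 2^(-2) + 2^(-3) + 2^(-3) + 2^(-3) + 2^(-8)
    = 0.5 + 0.5 + 0.25 + 0.25 + 0.125 + 0.125 + 0.125 + 0.00390625
    = 481/256 = 1.87890625
Since 1.87890625 > 1, Kraft's inequality is NOT satisfied.
A prefix code with these lengths CANNOT exist.

Kraft sum = 1.87890625. Not satisfied.


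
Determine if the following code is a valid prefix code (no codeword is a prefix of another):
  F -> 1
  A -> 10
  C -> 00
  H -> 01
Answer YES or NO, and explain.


Checking each pair (does one codeword prefix another?):
  F='1' vs A='10': prefix -- VIOLATION

NO -- this is NOT a valid prefix code. F (1) is a prefix of A (10).


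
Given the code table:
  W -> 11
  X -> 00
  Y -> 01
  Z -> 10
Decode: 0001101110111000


Decoding:
00 -> X
01 -> Y
10 -> Z
11 -> W
10 -> Z
11 -> W
10 -> Z
00 -> X


Result: XYZWZWZX


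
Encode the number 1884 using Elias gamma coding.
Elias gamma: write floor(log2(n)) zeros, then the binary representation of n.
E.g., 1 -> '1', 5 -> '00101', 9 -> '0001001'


num_bits = floor(log2(1884)) + 1 = 11
leading_zeros = num_bits - 1 = 10
binary(1884) = 11101011100

Elias gamma(1884) = '0000000000' + '11101011100' = 000000000011101011100 (21 bits)


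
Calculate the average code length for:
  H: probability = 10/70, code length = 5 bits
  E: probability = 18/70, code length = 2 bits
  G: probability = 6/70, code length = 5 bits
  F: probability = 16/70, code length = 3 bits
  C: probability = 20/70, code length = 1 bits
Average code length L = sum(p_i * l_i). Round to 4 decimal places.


Weighted contributions p_i * l_i:
  H: (10/70) * 5 = 50/70
  E: (18/70) * 2 = 36/70
  G: (6/70) * 5 = 30/70
  F: (16/70) * 3 = 48/70
  C: (20/70) * 1 = 20/70
Sum = (50 + 36 + 30 + 48 + 20)/70 = 184/70

L = 184/70 = 2.6286 bits/symbol


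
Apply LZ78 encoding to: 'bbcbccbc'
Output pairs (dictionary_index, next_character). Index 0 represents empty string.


LZ78 encoding steps:
Dictionary: {0: ''}
Step 1: w='' (idx 0), next='b' -> output (0, 'b'), add 'b' as idx 1
Step 2: w='b' (idx 1), next='c' -> output (1, 'c'), add 'bc' as idx 2
Step 3: w='bc' (idx 2), next='c' -> output (2, 'c'), add 'bcc' as idx 3
Step 4: w='bc' (idx 2), end of input -> output (2, '')


Encoded: [(0, 'b'), (1, 'c'), (2, 'c'), (2, '')]


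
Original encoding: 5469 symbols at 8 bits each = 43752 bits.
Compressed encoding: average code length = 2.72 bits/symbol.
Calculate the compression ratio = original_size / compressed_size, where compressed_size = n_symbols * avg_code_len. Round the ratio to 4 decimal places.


original_size = n_symbols * orig_bits = 5469 * 8 = 43752 bits
compressed_size = n_symbols * avg_code_len = 5469 * 2.72 = 14875.68 bits
ratio = original_size / compressed_size = 43752 / 14875.68 = 2.9412

Compression ratio = 2.9412


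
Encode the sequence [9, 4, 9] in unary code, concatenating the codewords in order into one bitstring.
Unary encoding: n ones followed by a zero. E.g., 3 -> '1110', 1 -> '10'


Encode each number as n ones followed by a terminating 0:
  9 -> 1111111110 (10 bits)
  4 -> 11110 (5 bits)
  9 -> 1111111110 (10 bits)
Total length = 10 + 5 + 10 = 25 bits.

Unary([9, 4, 9]) = 1111111110111101111111110 (25 bits)


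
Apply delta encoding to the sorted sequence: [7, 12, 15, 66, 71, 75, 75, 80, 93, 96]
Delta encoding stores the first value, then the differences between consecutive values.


First value: 7
Deltas:
  12 - 7 = 5
  15 - 12 = 3
  66 - 15 = 51
  71 - 66 = 5
  75 - 71 = 4
  75 - 75 = 0
  80 - 75 = 5
  93 - 80 = 13
  96 - 93 = 3


Delta encoded: [7, 5, 3, 51, 5, 4, 0, 5, 13, 3]


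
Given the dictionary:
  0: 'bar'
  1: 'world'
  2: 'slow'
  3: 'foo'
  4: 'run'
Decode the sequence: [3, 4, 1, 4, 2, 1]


Look up each index in the dictionary:
  3 -> 'foo'
  4 -> 'run'
  1 -> 'world'
  4 -> 'run'
  2 -> 'slow'
  1 -> 'world'

Decoded: "foo run world run slow world"


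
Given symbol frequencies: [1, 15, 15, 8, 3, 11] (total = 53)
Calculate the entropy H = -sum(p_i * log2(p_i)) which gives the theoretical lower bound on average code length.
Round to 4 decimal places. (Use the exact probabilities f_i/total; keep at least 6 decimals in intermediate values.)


Per-symbol terms -p_i * log2(p_i) with p_i = f_i/53:
  p = 1/53 = 0.018868: log2(p) = -5.727920, -p*log2(p) = 0.108074
  p = 15/53 = 0.283019: log2(p) = -1.821030, -p*log2(p) = 0.515386
  p = 15/53 = 0.283019: log2(p) = -1.821030, -p*log2(p) = 0.515386
  p = 8/53 = 0.150943: log2(p) = -2.727920, -p*log2(p) = 0.411762
  p = 3/53 = 0.056604: log2(p) = -4.142958, -p*log2(p) = 0.234507
  p = 11/53 = 0.207547: log2(p) = -2.268489, -p*log2(p) = 0.470818
H = 0.108074 + 0.515386 + 0.515386 + 0.411762 + 0.234507 + 0.470818 = 2.255933

H = 2.2559 bits/symbol


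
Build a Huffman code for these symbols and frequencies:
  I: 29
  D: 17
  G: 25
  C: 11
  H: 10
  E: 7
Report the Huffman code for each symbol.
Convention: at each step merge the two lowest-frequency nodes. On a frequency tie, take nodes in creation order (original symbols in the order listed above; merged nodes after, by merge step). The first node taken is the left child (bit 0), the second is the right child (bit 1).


Huffman tree construction:
Step 1: Merge E(7) + H(10) = 17
Step 2: Merge C(11) + D(17) = 28
Step 3: Merge (E+H)(17) + G(25) = 42
Step 4: Merge (C+D)(28) + I(29) = 57
Step 5: Merge ((E+H)+G)(42) + ((C+D)+I)(57) = 99
Read each symbol's code off the tree from the root (left child = 0, right child = 1).

Codes:
  I: 11 (length 2)
  D: 101 (length 3)
  G: 01 (length 2)
  C: 100 (length 3)
  H: 001 (length 3)
  E: 000 (length 3)
Average code length: 243/99 = 2.4545 bits/symbol


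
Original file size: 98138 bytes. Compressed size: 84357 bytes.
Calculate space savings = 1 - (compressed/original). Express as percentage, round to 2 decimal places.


ratio = compressed/original = 84357/98138 = 0.859575
savings = 1 - ratio = 1 - 0.859575 = 0.140425
as a percentage: 0.140425 * 100 = 14.04%

Space savings = 1 - 84357/98138 = 14.04%


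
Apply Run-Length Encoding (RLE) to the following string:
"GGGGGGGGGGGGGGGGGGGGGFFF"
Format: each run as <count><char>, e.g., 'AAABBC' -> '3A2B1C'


Scanning runs left to right:
  i=0: run of 'G' x 21 -> '21G'
  i=21: run of 'F' x 3 -> '3F'

RLE = 21G3F


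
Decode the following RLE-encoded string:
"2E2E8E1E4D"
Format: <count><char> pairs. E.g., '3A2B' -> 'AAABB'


Expanding each <count><char> pair:
  2E -> 'EE'
  2E -> 'EE'
  8E -> 'EEEEEEEE'
  1E -> 'E'
  4D -> 'DDDD'

Decoded = EEEEEEEEEEEEEDDDD


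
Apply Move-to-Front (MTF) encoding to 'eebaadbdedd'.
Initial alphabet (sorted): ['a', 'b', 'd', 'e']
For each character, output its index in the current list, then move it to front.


MTF encoding:
'e': index 3 in ['a', 'b', 'd', 'e'] -> ['e', 'a', 'b', 'd']
'e': index 0 in ['e', 'a', 'b', 'd'] -> ['e', 'a', 'b', 'd']
'b': index 2 in ['e', 'a', 'b', 'd'] -> ['b', 'e', 'a', 'd']
'a': index 2 in ['b', 'e', 'a', 'd'] -> ['a', 'b', 'e', 'd']
'a': index 0 in ['a', 'b', 'e', 'd'] -> ['a', 'b', 'e', 'd']
'd': index 3 in ['a', 'b', 'e', 'd'] -> ['d', 'a', 'b', 'e']
'b': index 2 in ['d', 'a', 'b', 'e'] -> ['b', 'd', 'a', 'e']
'd': index 1 in ['b', 'd', 'a', 'e'] -> ['d', 'b', 'a', 'e']
'e': index 3 in ['d', 'b', 'a', 'e'] -> ['e', 'd', 'b', 'a']
'd': index 1 in ['e', 'd', 'b', 'a'] -> ['d', 'e', 'b', 'a']
'd': index 0 in ['d', 'e', 'b', 'a'] -> ['d', 'e', 'b', 'a']


Output: [3, 0, 2, 2, 0, 3, 2, 1, 3, 1, 0]


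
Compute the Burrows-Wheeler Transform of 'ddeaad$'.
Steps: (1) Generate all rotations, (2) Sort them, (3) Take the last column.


Rotations (sorted):
  0: $ddeaad -> last char: d
  1: aad$dde -> last char: e
  2: ad$ddea -> last char: a
  3: d$ddeaa -> last char: a
  4: ddeaad$ -> last char: $
  5: deaad$d -> last char: d
  6: eaad$dd -> last char: d


BWT = deaa$dd


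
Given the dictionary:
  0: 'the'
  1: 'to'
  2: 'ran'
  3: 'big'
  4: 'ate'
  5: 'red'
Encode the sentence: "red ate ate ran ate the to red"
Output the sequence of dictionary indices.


Look up each word in the dictionary:
  'red' -> 5
  'ate' -> 4
  'ate' -> 4
  'ran' -> 2
  'ate' -> 4
  'the' -> 0
  'to' -> 1
  'red' -> 5

Encoded: [5, 4, 4, 2, 4, 0, 1, 5]


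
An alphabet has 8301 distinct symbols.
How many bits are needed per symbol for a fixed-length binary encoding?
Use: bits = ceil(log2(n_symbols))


log2(8301) = 13.0191
Bracket: 2^13 = 8192 < 8301 <= 2^14 = 16384
So ceil(log2(8301)) = 14

bits = ceil(log2(8301)) = ceil(13.0191) = 14 bits


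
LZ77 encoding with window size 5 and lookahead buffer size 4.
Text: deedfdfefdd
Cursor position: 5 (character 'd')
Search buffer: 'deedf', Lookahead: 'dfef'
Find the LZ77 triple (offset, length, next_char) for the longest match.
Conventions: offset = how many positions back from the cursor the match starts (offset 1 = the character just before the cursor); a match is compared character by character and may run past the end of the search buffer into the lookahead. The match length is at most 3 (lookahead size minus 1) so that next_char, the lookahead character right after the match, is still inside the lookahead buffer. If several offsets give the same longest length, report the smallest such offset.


Try each offset into the search buffer:
  offset=1 (pos 4, char 'f'): match length 0
  offset=2 (pos 3, char 'd'): match length 2
  offset=3 (pos 2, char 'e'): match length 0
  offset=4 (pos 1, char 'e'): match length 0
  offset=5 (pos 0, char 'd'): match length 1
Longest match has length 2 at offset 2.
next_char = character at position 5 + 2 = 7 -> 'e'

Best match: offset=2, length=2 (matching 'df' starting at position 3)
LZ77 triple: (2, 2, 'e')


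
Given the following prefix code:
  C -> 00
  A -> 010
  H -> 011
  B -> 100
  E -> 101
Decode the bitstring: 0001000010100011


Decoding step by step:
Bits 00 -> C
Bits 010 -> A
Bits 00 -> C
Bits 010 -> A
Bits 100 -> B
Bits 011 -> H


Decoded message: CACABH


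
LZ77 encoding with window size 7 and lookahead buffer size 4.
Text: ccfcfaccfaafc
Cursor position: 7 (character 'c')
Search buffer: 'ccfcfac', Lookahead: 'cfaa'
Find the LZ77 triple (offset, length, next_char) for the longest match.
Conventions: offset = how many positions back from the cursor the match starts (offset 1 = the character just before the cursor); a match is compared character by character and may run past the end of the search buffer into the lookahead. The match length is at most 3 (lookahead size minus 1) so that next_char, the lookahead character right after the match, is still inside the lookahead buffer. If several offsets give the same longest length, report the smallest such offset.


Try each offset into the search buffer:
  offset=1 (pos 6, char 'c'): match length 1
  offset=2 (pos 5, char 'a'): match length 0
  offset=3 (pos 4, char 'f'): match length 0
  offset=4 (pos 3, char 'c'): match length 3
  offset=5 (pos 2, char 'f'): match length 0
  offset=6 (pos 1, char 'c'): match length 2
  offset=7 (pos 0, char 'c'): match length 1
Longest match has length 3 at offset 4.
next_char = character at position 7 + 3 = 10 -> 'a'

Best match: offset=4, length=3 (matching 'cfa' starting at position 3)
LZ77 triple: (4, 3, 'a')


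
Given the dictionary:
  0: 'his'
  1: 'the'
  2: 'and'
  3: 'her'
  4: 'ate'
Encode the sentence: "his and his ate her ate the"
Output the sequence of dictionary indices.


Look up each word in the dictionary:
  'his' -> 0
  'and' -> 2
  'his' -> 0
  'ate' -> 4
  'her' -> 3
  'ate' -> 4
  'the' -> 1

Encoded: [0, 2, 0, 4, 3, 4, 1]


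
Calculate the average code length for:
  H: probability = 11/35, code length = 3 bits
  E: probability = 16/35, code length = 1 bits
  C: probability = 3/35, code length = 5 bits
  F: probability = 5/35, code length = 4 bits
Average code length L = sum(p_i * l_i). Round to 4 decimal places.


Weighted contributions p_i * l_i:
  H: (11/35) * 3 = 33/35
  E: (16/35) * 1 = 16/35
  C: (3/35) * 5 = 15/35
  F: (5/35) * 4 = 20/35
Sum = (33 + 16 + 15 + 20)/35 = 84/35

L = 84/35 = 2.4000 bits/symbol


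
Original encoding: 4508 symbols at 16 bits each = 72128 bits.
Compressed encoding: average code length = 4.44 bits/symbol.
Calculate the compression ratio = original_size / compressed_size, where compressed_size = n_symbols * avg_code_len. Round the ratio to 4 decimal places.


original_size = n_symbols * orig_bits = 4508 * 16 = 72128 bits
compressed_size = n_symbols * avg_code_len = 4508 * 4.44 = 20015.52 bits
ratio = original_size / compressed_size = 72128 / 20015.52 = 3.6036

Compression ratio = 3.6036


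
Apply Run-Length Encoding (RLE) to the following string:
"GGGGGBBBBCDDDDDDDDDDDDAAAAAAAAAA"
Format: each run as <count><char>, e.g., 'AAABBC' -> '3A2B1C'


Scanning runs left to right:
  i=0: run of 'G' x 5 -> '5G'
  i=5: run of 'B' x 4 -> '4B'
  i=9: run of 'C' x 1 -> '1C'
  i=10: run of 'D' x 12 -> '12D'
  i=22: run of 'A' x 10 -> '10A'

RLE = 5G4B1C12D10A


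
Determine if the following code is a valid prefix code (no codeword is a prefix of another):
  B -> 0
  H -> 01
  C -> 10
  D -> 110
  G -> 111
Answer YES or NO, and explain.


Checking each pair (does one codeword prefix another?):
  B='0' vs H='01': prefix -- VIOLATION

NO -- this is NOT a valid prefix code. B (0) is a prefix of H (01).


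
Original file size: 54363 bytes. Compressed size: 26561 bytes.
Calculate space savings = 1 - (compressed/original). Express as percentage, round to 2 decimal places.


ratio = compressed/original = 26561/54363 = 0.488586
savings = 1 - ratio = 1 - 0.488586 = 0.511414
as a percentage: 0.511414 * 100 = 51.14%

Space savings = 1 - 26561/54363 = 51.14%


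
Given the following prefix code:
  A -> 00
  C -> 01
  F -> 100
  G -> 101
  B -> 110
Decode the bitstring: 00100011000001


Decoding step by step:
Bits 00 -> A
Bits 100 -> F
Bits 01 -> C
Bits 100 -> F
Bits 00 -> A
Bits 01 -> C


Decoded message: AFCFAC


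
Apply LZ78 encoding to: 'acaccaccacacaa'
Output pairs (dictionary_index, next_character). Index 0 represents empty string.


LZ78 encoding steps:
Dictionary: {0: ''}
Step 1: w='' (idx 0), next='a' -> output (0, 'a'), add 'a' as idx 1
Step 2: w='' (idx 0), next='c' -> output (0, 'c'), add 'c' as idx 2
Step 3: w='a' (idx 1), next='c' -> output (1, 'c'), add 'ac' as idx 3
Step 4: w='c' (idx 2), next='a' -> output (2, 'a'), add 'ca' as idx 4
Step 5: w='c' (idx 2), next='c' -> output (2, 'c'), add 'cc' as idx 5
Step 6: w='ac' (idx 3), next='a' -> output (3, 'a'), add 'aca' as idx 6
Step 7: w='ca' (idx 4), next='a' -> output (4, 'a'), add 'caa' as idx 7


Encoded: [(0, 'a'), (0, 'c'), (1, 'c'), (2, 'a'), (2, 'c'), (3, 'a'), (4, 'a')]


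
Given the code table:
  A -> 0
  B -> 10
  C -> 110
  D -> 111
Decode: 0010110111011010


Decoding:
0 -> A
0 -> A
10 -> B
110 -> C
111 -> D
0 -> A
110 -> C
10 -> B


Result: AABCDACB


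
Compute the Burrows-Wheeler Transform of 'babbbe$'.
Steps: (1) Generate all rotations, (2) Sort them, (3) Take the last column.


Rotations (sorted):
  0: $babbbe -> last char: e
  1: abbbe$b -> last char: b
  2: babbbe$ -> last char: $
  3: bbbe$ba -> last char: a
  4: bbe$bab -> last char: b
  5: be$babb -> last char: b
  6: e$babbb -> last char: b


BWT = eb$abbb


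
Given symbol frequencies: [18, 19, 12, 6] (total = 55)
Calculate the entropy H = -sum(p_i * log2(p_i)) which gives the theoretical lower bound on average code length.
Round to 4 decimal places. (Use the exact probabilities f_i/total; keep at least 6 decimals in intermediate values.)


Per-symbol terms -p_i * log2(p_i) with p_i = f_i/55:
  p = 18/55 = 0.327273: log2(p) = -1.611435, -p*log2(p) = 0.527379
  p = 19/55 = 0.345455: log2(p) = -1.533432, -p*log2(p) = 0.529731
  p = 12/55 = 0.218182: log2(p) = -2.196397, -p*log2(p) = 0.479214
  p = 6/55 = 0.109091: log2(p) = -3.196397, -p*log2(p) = 0.348698
H = 0.527379 + 0.529731 + 0.479214 + 0.348698 = 1.885022

H = 1.885 bits/symbol


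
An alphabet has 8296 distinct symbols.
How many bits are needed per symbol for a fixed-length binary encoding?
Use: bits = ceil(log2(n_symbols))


log2(8296) = 13.0182
Bracket: 2^13 = 8192 < 8296 <= 2^14 = 16384
So ceil(log2(8296)) = 14

bits = ceil(log2(8296)) = ceil(13.0182) = 14 bits


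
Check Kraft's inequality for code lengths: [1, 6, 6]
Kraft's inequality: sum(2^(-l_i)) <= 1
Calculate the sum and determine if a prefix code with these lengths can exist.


Sum = 2^(-1) + 2^(-6) + 2^(-6)
    = 0.5 + 0.015625 + 0.015625
    = 34/64 = 0.53125
Since 0.53125 <= 1, Kraft's inequality IS satisfied.
A prefix code with these lengths CAN exist.

Kraft sum = 0.53125. Satisfied.


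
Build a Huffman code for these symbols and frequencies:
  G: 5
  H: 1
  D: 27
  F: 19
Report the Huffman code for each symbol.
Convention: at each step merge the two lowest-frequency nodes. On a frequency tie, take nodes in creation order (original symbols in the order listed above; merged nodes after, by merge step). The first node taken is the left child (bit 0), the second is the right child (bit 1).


Huffman tree construction:
Step 1: Merge H(1) + G(5) = 6
Step 2: Merge (H+G)(6) + F(19) = 25
Step 3: Merge ((H+G)+F)(25) + D(27) = 52
Read each symbol's code off the tree from the root (left child = 0, right child = 1).

Codes:
  G: 001 (length 3)
  H: 000 (length 3)
  D: 1 (length 1)
  F: 01 (length 2)
Average code length: 83/52 = 1.5962 bits/symbol


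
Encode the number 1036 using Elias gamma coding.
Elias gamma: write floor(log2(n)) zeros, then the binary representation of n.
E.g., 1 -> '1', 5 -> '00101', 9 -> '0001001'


num_bits = floor(log2(1036)) + 1 = 11
leading_zeros = num_bits - 1 = 10
binary(1036) = 10000001100

Elias gamma(1036) = '0000000000' + '10000001100' = 000000000010000001100 (21 bits)


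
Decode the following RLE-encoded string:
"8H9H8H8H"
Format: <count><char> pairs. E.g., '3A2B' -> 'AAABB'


Expanding each <count><char> pair:
  8H -> 'HHHHHHHH'
  9H -> 'HHHHHHHHH'
  8H -> 'HHHHHHHH'
  8H -> 'HHHHHHHH'

Decoded = HHHHHHHHHHHHHHHHHHHHHHHHHHHHHHHHH


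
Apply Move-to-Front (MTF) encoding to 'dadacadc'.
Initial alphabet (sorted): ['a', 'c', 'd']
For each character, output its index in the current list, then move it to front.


MTF encoding:
'd': index 2 in ['a', 'c', 'd'] -> ['d', 'a', 'c']
'a': index 1 in ['d', 'a', 'c'] -> ['a', 'd', 'c']
'd': index 1 in ['a', 'd', 'c'] -> ['d', 'a', 'c']
'a': index 1 in ['d', 'a', 'c'] -> ['a', 'd', 'c']
'c': index 2 in ['a', 'd', 'c'] -> ['c', 'a', 'd']
'a': index 1 in ['c', 'a', 'd'] -> ['a', 'c', 'd']
'd': index 2 in ['a', 'c', 'd'] -> ['d', 'a', 'c']
'c': index 2 in ['d', 'a', 'c'] -> ['c', 'd', 'a']


Output: [2, 1, 1, 1, 2, 1, 2, 2]


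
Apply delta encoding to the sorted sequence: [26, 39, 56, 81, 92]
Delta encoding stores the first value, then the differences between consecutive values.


First value: 26
Deltas:
  39 - 26 = 13
  56 - 39 = 17
  81 - 56 = 25
  92 - 81 = 11


Delta encoded: [26, 13, 17, 25, 11]


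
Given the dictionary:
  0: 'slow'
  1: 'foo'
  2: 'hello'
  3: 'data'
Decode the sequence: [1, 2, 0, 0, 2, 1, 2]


Look up each index in the dictionary:
  1 -> 'foo'
  2 -> 'hello'
  0 -> 'slow'
  0 -> 'slow'
  2 -> 'hello'
  1 -> 'foo'
  2 -> 'hello'

Decoded: "foo hello slow slow hello foo hello"
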